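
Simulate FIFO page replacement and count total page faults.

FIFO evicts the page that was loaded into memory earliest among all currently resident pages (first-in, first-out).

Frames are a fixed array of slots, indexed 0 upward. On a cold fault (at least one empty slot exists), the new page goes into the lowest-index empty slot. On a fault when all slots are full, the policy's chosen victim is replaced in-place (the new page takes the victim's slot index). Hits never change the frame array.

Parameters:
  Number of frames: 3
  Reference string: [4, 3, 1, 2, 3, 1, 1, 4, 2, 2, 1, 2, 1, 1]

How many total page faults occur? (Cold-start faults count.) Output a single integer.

Answer: 5

Derivation:
Step 0: ref 4 → FAULT, frames=[4,-,-]
Step 1: ref 3 → FAULT, frames=[4,3,-]
Step 2: ref 1 → FAULT, frames=[4,3,1]
Step 3: ref 2 → FAULT (evict 4), frames=[2,3,1]
Step 4: ref 3 → HIT, frames=[2,3,1]
Step 5: ref 1 → HIT, frames=[2,3,1]
Step 6: ref 1 → HIT, frames=[2,3,1]
Step 7: ref 4 → FAULT (evict 3), frames=[2,4,1]
Step 8: ref 2 → HIT, frames=[2,4,1]
Step 9: ref 2 → HIT, frames=[2,4,1]
Step 10: ref 1 → HIT, frames=[2,4,1]
Step 11: ref 2 → HIT, frames=[2,4,1]
Step 12: ref 1 → HIT, frames=[2,4,1]
Step 13: ref 1 → HIT, frames=[2,4,1]
Total faults: 5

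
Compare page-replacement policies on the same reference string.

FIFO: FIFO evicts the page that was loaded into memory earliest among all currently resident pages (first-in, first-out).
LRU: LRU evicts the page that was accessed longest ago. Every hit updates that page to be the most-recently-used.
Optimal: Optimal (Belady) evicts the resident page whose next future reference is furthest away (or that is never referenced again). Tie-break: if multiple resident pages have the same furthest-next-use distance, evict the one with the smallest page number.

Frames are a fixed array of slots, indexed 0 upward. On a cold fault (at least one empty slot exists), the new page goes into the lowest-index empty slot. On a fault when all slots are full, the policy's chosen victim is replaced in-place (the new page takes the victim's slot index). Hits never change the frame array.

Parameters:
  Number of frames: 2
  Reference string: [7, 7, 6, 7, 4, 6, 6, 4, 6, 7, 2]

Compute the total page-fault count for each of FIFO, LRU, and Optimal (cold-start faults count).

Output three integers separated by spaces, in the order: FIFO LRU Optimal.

Answer: 5 6 5

Derivation:
--- FIFO ---
  step 0: ref 7 -> FAULT, frames=[7,-] (faults so far: 1)
  step 1: ref 7 -> HIT, frames=[7,-] (faults so far: 1)
  step 2: ref 6 -> FAULT, frames=[7,6] (faults so far: 2)
  step 3: ref 7 -> HIT, frames=[7,6] (faults so far: 2)
  step 4: ref 4 -> FAULT, evict 7, frames=[4,6] (faults so far: 3)
  step 5: ref 6 -> HIT, frames=[4,6] (faults so far: 3)
  step 6: ref 6 -> HIT, frames=[4,6] (faults so far: 3)
  step 7: ref 4 -> HIT, frames=[4,6] (faults so far: 3)
  step 8: ref 6 -> HIT, frames=[4,6] (faults so far: 3)
  step 9: ref 7 -> FAULT, evict 6, frames=[4,7] (faults so far: 4)
  step 10: ref 2 -> FAULT, evict 4, frames=[2,7] (faults so far: 5)
  FIFO total faults: 5
--- LRU ---
  step 0: ref 7 -> FAULT, frames=[7,-] (faults so far: 1)
  step 1: ref 7 -> HIT, frames=[7,-] (faults so far: 1)
  step 2: ref 6 -> FAULT, frames=[7,6] (faults so far: 2)
  step 3: ref 7 -> HIT, frames=[7,6] (faults so far: 2)
  step 4: ref 4 -> FAULT, evict 6, frames=[7,4] (faults so far: 3)
  step 5: ref 6 -> FAULT, evict 7, frames=[6,4] (faults so far: 4)
  step 6: ref 6 -> HIT, frames=[6,4] (faults so far: 4)
  step 7: ref 4 -> HIT, frames=[6,4] (faults so far: 4)
  step 8: ref 6 -> HIT, frames=[6,4] (faults so far: 4)
  step 9: ref 7 -> FAULT, evict 4, frames=[6,7] (faults so far: 5)
  step 10: ref 2 -> FAULT, evict 6, frames=[2,7] (faults so far: 6)
  LRU total faults: 6
--- Optimal ---
  step 0: ref 7 -> FAULT, frames=[7,-] (faults so far: 1)
  step 1: ref 7 -> HIT, frames=[7,-] (faults so far: 1)
  step 2: ref 6 -> FAULT, frames=[7,6] (faults so far: 2)
  step 3: ref 7 -> HIT, frames=[7,6] (faults so far: 2)
  step 4: ref 4 -> FAULT, evict 7, frames=[4,6] (faults so far: 3)
  step 5: ref 6 -> HIT, frames=[4,6] (faults so far: 3)
  step 6: ref 6 -> HIT, frames=[4,6] (faults so far: 3)
  step 7: ref 4 -> HIT, frames=[4,6] (faults so far: 3)
  step 8: ref 6 -> HIT, frames=[4,6] (faults so far: 3)
  step 9: ref 7 -> FAULT, evict 4, frames=[7,6] (faults so far: 4)
  step 10: ref 2 -> FAULT, evict 6, frames=[7,2] (faults so far: 5)
  Optimal total faults: 5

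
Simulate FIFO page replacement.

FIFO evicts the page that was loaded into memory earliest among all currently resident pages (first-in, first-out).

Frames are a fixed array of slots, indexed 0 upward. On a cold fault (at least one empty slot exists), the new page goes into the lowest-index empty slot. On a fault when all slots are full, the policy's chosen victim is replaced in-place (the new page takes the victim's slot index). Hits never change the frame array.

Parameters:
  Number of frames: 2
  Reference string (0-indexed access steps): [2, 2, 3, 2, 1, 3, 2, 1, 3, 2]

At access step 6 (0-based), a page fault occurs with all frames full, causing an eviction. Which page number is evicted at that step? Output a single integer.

Step 0: ref 2 -> FAULT, frames=[2,-]
Step 1: ref 2 -> HIT, frames=[2,-]
Step 2: ref 3 -> FAULT, frames=[2,3]
Step 3: ref 2 -> HIT, frames=[2,3]
Step 4: ref 1 -> FAULT, evict 2, frames=[1,3]
Step 5: ref 3 -> HIT, frames=[1,3]
Step 6: ref 2 -> FAULT, evict 3, frames=[1,2]
At step 6: evicted page 3

Answer: 3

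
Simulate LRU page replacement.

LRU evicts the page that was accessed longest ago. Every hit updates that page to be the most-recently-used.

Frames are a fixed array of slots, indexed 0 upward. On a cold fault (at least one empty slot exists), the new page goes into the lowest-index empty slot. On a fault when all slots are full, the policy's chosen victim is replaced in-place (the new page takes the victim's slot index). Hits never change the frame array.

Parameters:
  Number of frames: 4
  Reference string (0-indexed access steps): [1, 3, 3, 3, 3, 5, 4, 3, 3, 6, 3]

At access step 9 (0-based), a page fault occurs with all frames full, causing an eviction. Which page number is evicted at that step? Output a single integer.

Answer: 1

Derivation:
Step 0: ref 1 -> FAULT, frames=[1,-,-,-]
Step 1: ref 3 -> FAULT, frames=[1,3,-,-]
Step 2: ref 3 -> HIT, frames=[1,3,-,-]
Step 3: ref 3 -> HIT, frames=[1,3,-,-]
Step 4: ref 3 -> HIT, frames=[1,3,-,-]
Step 5: ref 5 -> FAULT, frames=[1,3,5,-]
Step 6: ref 4 -> FAULT, frames=[1,3,5,4]
Step 7: ref 3 -> HIT, frames=[1,3,5,4]
Step 8: ref 3 -> HIT, frames=[1,3,5,4]
Step 9: ref 6 -> FAULT, evict 1, frames=[6,3,5,4]
At step 9: evicted page 1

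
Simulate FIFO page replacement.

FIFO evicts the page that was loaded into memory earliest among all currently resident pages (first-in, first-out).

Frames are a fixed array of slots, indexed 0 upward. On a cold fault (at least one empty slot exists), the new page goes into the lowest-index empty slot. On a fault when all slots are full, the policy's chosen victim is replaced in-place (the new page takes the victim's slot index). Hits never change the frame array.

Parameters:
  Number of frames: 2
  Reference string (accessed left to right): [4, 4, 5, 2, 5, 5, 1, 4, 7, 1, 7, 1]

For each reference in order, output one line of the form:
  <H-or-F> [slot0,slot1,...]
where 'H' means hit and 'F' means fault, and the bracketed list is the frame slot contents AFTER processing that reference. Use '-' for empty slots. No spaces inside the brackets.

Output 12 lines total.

F [4,-]
H [4,-]
F [4,5]
F [2,5]
H [2,5]
H [2,5]
F [2,1]
F [4,1]
F [4,7]
F [1,7]
H [1,7]
H [1,7]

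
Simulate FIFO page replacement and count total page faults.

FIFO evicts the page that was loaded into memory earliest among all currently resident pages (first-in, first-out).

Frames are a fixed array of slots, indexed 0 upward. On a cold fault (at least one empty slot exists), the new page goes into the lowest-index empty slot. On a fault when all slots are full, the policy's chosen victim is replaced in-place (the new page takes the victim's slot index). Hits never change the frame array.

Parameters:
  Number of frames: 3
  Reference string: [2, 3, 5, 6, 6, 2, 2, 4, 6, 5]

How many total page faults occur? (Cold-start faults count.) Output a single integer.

Answer: 7

Derivation:
Step 0: ref 2 → FAULT, frames=[2,-,-]
Step 1: ref 3 → FAULT, frames=[2,3,-]
Step 2: ref 5 → FAULT, frames=[2,3,5]
Step 3: ref 6 → FAULT (evict 2), frames=[6,3,5]
Step 4: ref 6 → HIT, frames=[6,3,5]
Step 5: ref 2 → FAULT (evict 3), frames=[6,2,5]
Step 6: ref 2 → HIT, frames=[6,2,5]
Step 7: ref 4 → FAULT (evict 5), frames=[6,2,4]
Step 8: ref 6 → HIT, frames=[6,2,4]
Step 9: ref 5 → FAULT (evict 6), frames=[5,2,4]
Total faults: 7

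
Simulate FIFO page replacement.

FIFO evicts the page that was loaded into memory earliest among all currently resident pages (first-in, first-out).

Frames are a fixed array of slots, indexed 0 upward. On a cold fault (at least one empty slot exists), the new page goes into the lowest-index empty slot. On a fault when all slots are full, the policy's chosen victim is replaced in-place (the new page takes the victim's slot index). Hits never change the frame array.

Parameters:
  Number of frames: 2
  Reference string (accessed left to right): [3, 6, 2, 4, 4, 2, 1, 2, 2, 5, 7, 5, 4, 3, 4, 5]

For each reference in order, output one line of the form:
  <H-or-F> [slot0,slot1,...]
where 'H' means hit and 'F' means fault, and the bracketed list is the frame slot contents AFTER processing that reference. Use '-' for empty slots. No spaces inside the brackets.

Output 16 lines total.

F [3,-]
F [3,6]
F [2,6]
F [2,4]
H [2,4]
H [2,4]
F [1,4]
F [1,2]
H [1,2]
F [5,2]
F [5,7]
H [5,7]
F [4,7]
F [4,3]
H [4,3]
F [5,3]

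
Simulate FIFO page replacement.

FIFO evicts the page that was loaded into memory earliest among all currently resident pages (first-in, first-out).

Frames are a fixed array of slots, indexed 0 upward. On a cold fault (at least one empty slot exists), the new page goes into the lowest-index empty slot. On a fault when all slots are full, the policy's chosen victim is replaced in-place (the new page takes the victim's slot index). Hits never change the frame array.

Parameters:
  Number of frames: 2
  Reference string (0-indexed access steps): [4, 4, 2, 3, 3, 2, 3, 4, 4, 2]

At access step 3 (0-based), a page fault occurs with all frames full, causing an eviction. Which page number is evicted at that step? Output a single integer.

Answer: 4

Derivation:
Step 0: ref 4 -> FAULT, frames=[4,-]
Step 1: ref 4 -> HIT, frames=[4,-]
Step 2: ref 2 -> FAULT, frames=[4,2]
Step 3: ref 3 -> FAULT, evict 4, frames=[3,2]
At step 3: evicted page 4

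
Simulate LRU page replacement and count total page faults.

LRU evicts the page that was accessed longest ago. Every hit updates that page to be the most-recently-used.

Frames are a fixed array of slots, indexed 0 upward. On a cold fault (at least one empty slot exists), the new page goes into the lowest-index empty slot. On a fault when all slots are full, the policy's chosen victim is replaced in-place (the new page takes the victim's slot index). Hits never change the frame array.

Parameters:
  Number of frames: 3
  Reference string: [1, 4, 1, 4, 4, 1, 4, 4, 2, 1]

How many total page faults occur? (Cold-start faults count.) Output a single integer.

Step 0: ref 1 → FAULT, frames=[1,-,-]
Step 1: ref 4 → FAULT, frames=[1,4,-]
Step 2: ref 1 → HIT, frames=[1,4,-]
Step 3: ref 4 → HIT, frames=[1,4,-]
Step 4: ref 4 → HIT, frames=[1,4,-]
Step 5: ref 1 → HIT, frames=[1,4,-]
Step 6: ref 4 → HIT, frames=[1,4,-]
Step 7: ref 4 → HIT, frames=[1,4,-]
Step 8: ref 2 → FAULT, frames=[1,4,2]
Step 9: ref 1 → HIT, frames=[1,4,2]
Total faults: 3

Answer: 3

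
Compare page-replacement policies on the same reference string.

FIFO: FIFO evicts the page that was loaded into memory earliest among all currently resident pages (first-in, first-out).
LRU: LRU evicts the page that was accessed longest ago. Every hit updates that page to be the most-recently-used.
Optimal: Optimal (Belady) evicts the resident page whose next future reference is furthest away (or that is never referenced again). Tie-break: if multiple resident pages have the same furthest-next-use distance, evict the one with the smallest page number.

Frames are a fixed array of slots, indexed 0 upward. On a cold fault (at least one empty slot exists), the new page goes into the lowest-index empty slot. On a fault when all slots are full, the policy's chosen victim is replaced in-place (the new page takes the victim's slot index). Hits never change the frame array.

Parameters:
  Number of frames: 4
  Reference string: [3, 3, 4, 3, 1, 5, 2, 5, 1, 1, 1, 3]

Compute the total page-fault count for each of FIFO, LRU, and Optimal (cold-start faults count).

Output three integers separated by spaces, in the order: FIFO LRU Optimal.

Answer: 6 5 5

Derivation:
--- FIFO ---
  step 0: ref 3 -> FAULT, frames=[3,-,-,-] (faults so far: 1)
  step 1: ref 3 -> HIT, frames=[3,-,-,-] (faults so far: 1)
  step 2: ref 4 -> FAULT, frames=[3,4,-,-] (faults so far: 2)
  step 3: ref 3 -> HIT, frames=[3,4,-,-] (faults so far: 2)
  step 4: ref 1 -> FAULT, frames=[3,4,1,-] (faults so far: 3)
  step 5: ref 5 -> FAULT, frames=[3,4,1,5] (faults so far: 4)
  step 6: ref 2 -> FAULT, evict 3, frames=[2,4,1,5] (faults so far: 5)
  step 7: ref 5 -> HIT, frames=[2,4,1,5] (faults so far: 5)
  step 8: ref 1 -> HIT, frames=[2,4,1,5] (faults so far: 5)
  step 9: ref 1 -> HIT, frames=[2,4,1,5] (faults so far: 5)
  step 10: ref 1 -> HIT, frames=[2,4,1,5] (faults so far: 5)
  step 11: ref 3 -> FAULT, evict 4, frames=[2,3,1,5] (faults so far: 6)
  FIFO total faults: 6
--- LRU ---
  step 0: ref 3 -> FAULT, frames=[3,-,-,-] (faults so far: 1)
  step 1: ref 3 -> HIT, frames=[3,-,-,-] (faults so far: 1)
  step 2: ref 4 -> FAULT, frames=[3,4,-,-] (faults so far: 2)
  step 3: ref 3 -> HIT, frames=[3,4,-,-] (faults so far: 2)
  step 4: ref 1 -> FAULT, frames=[3,4,1,-] (faults so far: 3)
  step 5: ref 5 -> FAULT, frames=[3,4,1,5] (faults so far: 4)
  step 6: ref 2 -> FAULT, evict 4, frames=[3,2,1,5] (faults so far: 5)
  step 7: ref 5 -> HIT, frames=[3,2,1,5] (faults so far: 5)
  step 8: ref 1 -> HIT, frames=[3,2,1,5] (faults so far: 5)
  step 9: ref 1 -> HIT, frames=[3,2,1,5] (faults so far: 5)
  step 10: ref 1 -> HIT, frames=[3,2,1,5] (faults so far: 5)
  step 11: ref 3 -> HIT, frames=[3,2,1,5] (faults so far: 5)
  LRU total faults: 5
--- Optimal ---
  step 0: ref 3 -> FAULT, frames=[3,-,-,-] (faults so far: 1)
  step 1: ref 3 -> HIT, frames=[3,-,-,-] (faults so far: 1)
  step 2: ref 4 -> FAULT, frames=[3,4,-,-] (faults so far: 2)
  step 3: ref 3 -> HIT, frames=[3,4,-,-] (faults so far: 2)
  step 4: ref 1 -> FAULT, frames=[3,4,1,-] (faults so far: 3)
  step 5: ref 5 -> FAULT, frames=[3,4,1,5] (faults so far: 4)
  step 6: ref 2 -> FAULT, evict 4, frames=[3,2,1,5] (faults so far: 5)
  step 7: ref 5 -> HIT, frames=[3,2,1,5] (faults so far: 5)
  step 8: ref 1 -> HIT, frames=[3,2,1,5] (faults so far: 5)
  step 9: ref 1 -> HIT, frames=[3,2,1,5] (faults so far: 5)
  step 10: ref 1 -> HIT, frames=[3,2,1,5] (faults so far: 5)
  step 11: ref 3 -> HIT, frames=[3,2,1,5] (faults so far: 5)
  Optimal total faults: 5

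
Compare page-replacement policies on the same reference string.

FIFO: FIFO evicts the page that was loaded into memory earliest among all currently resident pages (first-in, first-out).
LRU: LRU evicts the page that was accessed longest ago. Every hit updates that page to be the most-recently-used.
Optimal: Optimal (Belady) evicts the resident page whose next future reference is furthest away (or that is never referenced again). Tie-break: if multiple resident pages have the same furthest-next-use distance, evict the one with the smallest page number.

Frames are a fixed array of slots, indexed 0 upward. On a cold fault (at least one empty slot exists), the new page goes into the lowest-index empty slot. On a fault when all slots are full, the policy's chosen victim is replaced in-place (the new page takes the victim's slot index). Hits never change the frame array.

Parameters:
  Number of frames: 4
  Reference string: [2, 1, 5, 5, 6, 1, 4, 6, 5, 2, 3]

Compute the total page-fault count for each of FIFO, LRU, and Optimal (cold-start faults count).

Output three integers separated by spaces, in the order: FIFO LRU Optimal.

Answer: 7 7 6

Derivation:
--- FIFO ---
  step 0: ref 2 -> FAULT, frames=[2,-,-,-] (faults so far: 1)
  step 1: ref 1 -> FAULT, frames=[2,1,-,-] (faults so far: 2)
  step 2: ref 5 -> FAULT, frames=[2,1,5,-] (faults so far: 3)
  step 3: ref 5 -> HIT, frames=[2,1,5,-] (faults so far: 3)
  step 4: ref 6 -> FAULT, frames=[2,1,5,6] (faults so far: 4)
  step 5: ref 1 -> HIT, frames=[2,1,5,6] (faults so far: 4)
  step 6: ref 4 -> FAULT, evict 2, frames=[4,1,5,6] (faults so far: 5)
  step 7: ref 6 -> HIT, frames=[4,1,5,6] (faults so far: 5)
  step 8: ref 5 -> HIT, frames=[4,1,5,6] (faults so far: 5)
  step 9: ref 2 -> FAULT, evict 1, frames=[4,2,5,6] (faults so far: 6)
  step 10: ref 3 -> FAULT, evict 5, frames=[4,2,3,6] (faults so far: 7)
  FIFO total faults: 7
--- LRU ---
  step 0: ref 2 -> FAULT, frames=[2,-,-,-] (faults so far: 1)
  step 1: ref 1 -> FAULT, frames=[2,1,-,-] (faults so far: 2)
  step 2: ref 5 -> FAULT, frames=[2,1,5,-] (faults so far: 3)
  step 3: ref 5 -> HIT, frames=[2,1,5,-] (faults so far: 3)
  step 4: ref 6 -> FAULT, frames=[2,1,5,6] (faults so far: 4)
  step 5: ref 1 -> HIT, frames=[2,1,5,6] (faults so far: 4)
  step 6: ref 4 -> FAULT, evict 2, frames=[4,1,5,6] (faults so far: 5)
  step 7: ref 6 -> HIT, frames=[4,1,5,6] (faults so far: 5)
  step 8: ref 5 -> HIT, frames=[4,1,5,6] (faults so far: 5)
  step 9: ref 2 -> FAULT, evict 1, frames=[4,2,5,6] (faults so far: 6)
  step 10: ref 3 -> FAULT, evict 4, frames=[3,2,5,6] (faults so far: 7)
  LRU total faults: 7
--- Optimal ---
  step 0: ref 2 -> FAULT, frames=[2,-,-,-] (faults so far: 1)
  step 1: ref 1 -> FAULT, frames=[2,1,-,-] (faults so far: 2)
  step 2: ref 5 -> FAULT, frames=[2,1,5,-] (faults so far: 3)
  step 3: ref 5 -> HIT, frames=[2,1,5,-] (faults so far: 3)
  step 4: ref 6 -> FAULT, frames=[2,1,5,6] (faults so far: 4)
  step 5: ref 1 -> HIT, frames=[2,1,5,6] (faults so far: 4)
  step 6: ref 4 -> FAULT, evict 1, frames=[2,4,5,6] (faults so far: 5)
  step 7: ref 6 -> HIT, frames=[2,4,5,6] (faults so far: 5)
  step 8: ref 5 -> HIT, frames=[2,4,5,6] (faults so far: 5)
  step 9: ref 2 -> HIT, frames=[2,4,5,6] (faults so far: 5)
  step 10: ref 3 -> FAULT, evict 2, frames=[3,4,5,6] (faults so far: 6)
  Optimal total faults: 6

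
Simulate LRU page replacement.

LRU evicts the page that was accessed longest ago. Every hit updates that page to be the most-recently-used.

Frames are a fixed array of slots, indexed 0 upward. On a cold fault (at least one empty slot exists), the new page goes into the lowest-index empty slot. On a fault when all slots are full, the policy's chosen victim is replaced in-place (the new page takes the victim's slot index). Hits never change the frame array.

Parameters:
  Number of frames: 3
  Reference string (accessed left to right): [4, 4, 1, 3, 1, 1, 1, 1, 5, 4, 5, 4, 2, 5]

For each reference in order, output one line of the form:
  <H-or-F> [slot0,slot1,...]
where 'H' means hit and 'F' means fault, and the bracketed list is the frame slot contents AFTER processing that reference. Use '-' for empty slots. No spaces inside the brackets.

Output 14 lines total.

F [4,-,-]
H [4,-,-]
F [4,1,-]
F [4,1,3]
H [4,1,3]
H [4,1,3]
H [4,1,3]
H [4,1,3]
F [5,1,3]
F [5,1,4]
H [5,1,4]
H [5,1,4]
F [5,2,4]
H [5,2,4]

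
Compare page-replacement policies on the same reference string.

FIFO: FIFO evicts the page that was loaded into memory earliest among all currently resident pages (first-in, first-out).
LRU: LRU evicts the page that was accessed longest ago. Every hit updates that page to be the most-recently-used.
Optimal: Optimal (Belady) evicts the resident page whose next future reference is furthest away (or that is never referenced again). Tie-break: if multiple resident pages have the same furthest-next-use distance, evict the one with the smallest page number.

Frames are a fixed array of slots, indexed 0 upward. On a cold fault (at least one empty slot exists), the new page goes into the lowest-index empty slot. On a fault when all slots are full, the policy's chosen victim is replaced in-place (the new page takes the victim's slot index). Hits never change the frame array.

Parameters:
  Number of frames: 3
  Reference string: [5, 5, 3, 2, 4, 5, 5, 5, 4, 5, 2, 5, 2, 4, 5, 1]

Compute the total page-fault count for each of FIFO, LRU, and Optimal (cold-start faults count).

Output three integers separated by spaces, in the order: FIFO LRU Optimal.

--- FIFO ---
  step 0: ref 5 -> FAULT, frames=[5,-,-] (faults so far: 1)
  step 1: ref 5 -> HIT, frames=[5,-,-] (faults so far: 1)
  step 2: ref 3 -> FAULT, frames=[5,3,-] (faults so far: 2)
  step 3: ref 2 -> FAULT, frames=[5,3,2] (faults so far: 3)
  step 4: ref 4 -> FAULT, evict 5, frames=[4,3,2] (faults so far: 4)
  step 5: ref 5 -> FAULT, evict 3, frames=[4,5,2] (faults so far: 5)
  step 6: ref 5 -> HIT, frames=[4,5,2] (faults so far: 5)
  step 7: ref 5 -> HIT, frames=[4,5,2] (faults so far: 5)
  step 8: ref 4 -> HIT, frames=[4,5,2] (faults so far: 5)
  step 9: ref 5 -> HIT, frames=[4,5,2] (faults so far: 5)
  step 10: ref 2 -> HIT, frames=[4,5,2] (faults so far: 5)
  step 11: ref 5 -> HIT, frames=[4,5,2] (faults so far: 5)
  step 12: ref 2 -> HIT, frames=[4,5,2] (faults so far: 5)
  step 13: ref 4 -> HIT, frames=[4,5,2] (faults so far: 5)
  step 14: ref 5 -> HIT, frames=[4,5,2] (faults so far: 5)
  step 15: ref 1 -> FAULT, evict 2, frames=[4,5,1] (faults so far: 6)
  FIFO total faults: 6
--- LRU ---
  step 0: ref 5 -> FAULT, frames=[5,-,-] (faults so far: 1)
  step 1: ref 5 -> HIT, frames=[5,-,-] (faults so far: 1)
  step 2: ref 3 -> FAULT, frames=[5,3,-] (faults so far: 2)
  step 3: ref 2 -> FAULT, frames=[5,3,2] (faults so far: 3)
  step 4: ref 4 -> FAULT, evict 5, frames=[4,3,2] (faults so far: 4)
  step 5: ref 5 -> FAULT, evict 3, frames=[4,5,2] (faults so far: 5)
  step 6: ref 5 -> HIT, frames=[4,5,2] (faults so far: 5)
  step 7: ref 5 -> HIT, frames=[4,5,2] (faults so far: 5)
  step 8: ref 4 -> HIT, frames=[4,5,2] (faults so far: 5)
  step 9: ref 5 -> HIT, frames=[4,5,2] (faults so far: 5)
  step 10: ref 2 -> HIT, frames=[4,5,2] (faults so far: 5)
  step 11: ref 5 -> HIT, frames=[4,5,2] (faults so far: 5)
  step 12: ref 2 -> HIT, frames=[4,5,2] (faults so far: 5)
  step 13: ref 4 -> HIT, frames=[4,5,2] (faults so far: 5)
  step 14: ref 5 -> HIT, frames=[4,5,2] (faults so far: 5)
  step 15: ref 1 -> FAULT, evict 2, frames=[4,5,1] (faults so far: 6)
  LRU total faults: 6
--- Optimal ---
  step 0: ref 5 -> FAULT, frames=[5,-,-] (faults so far: 1)
  step 1: ref 5 -> HIT, frames=[5,-,-] (faults so far: 1)
  step 2: ref 3 -> FAULT, frames=[5,3,-] (faults so far: 2)
  step 3: ref 2 -> FAULT, frames=[5,3,2] (faults so far: 3)
  step 4: ref 4 -> FAULT, evict 3, frames=[5,4,2] (faults so far: 4)
  step 5: ref 5 -> HIT, frames=[5,4,2] (faults so far: 4)
  step 6: ref 5 -> HIT, frames=[5,4,2] (faults so far: 4)
  step 7: ref 5 -> HIT, frames=[5,4,2] (faults so far: 4)
  step 8: ref 4 -> HIT, frames=[5,4,2] (faults so far: 4)
  step 9: ref 5 -> HIT, frames=[5,4,2] (faults so far: 4)
  step 10: ref 2 -> HIT, frames=[5,4,2] (faults so far: 4)
  step 11: ref 5 -> HIT, frames=[5,4,2] (faults so far: 4)
  step 12: ref 2 -> HIT, frames=[5,4,2] (faults so far: 4)
  step 13: ref 4 -> HIT, frames=[5,4,2] (faults so far: 4)
  step 14: ref 5 -> HIT, frames=[5,4,2] (faults so far: 4)
  step 15: ref 1 -> FAULT, evict 2, frames=[5,4,1] (faults so far: 5)
  Optimal total faults: 5

Answer: 6 6 5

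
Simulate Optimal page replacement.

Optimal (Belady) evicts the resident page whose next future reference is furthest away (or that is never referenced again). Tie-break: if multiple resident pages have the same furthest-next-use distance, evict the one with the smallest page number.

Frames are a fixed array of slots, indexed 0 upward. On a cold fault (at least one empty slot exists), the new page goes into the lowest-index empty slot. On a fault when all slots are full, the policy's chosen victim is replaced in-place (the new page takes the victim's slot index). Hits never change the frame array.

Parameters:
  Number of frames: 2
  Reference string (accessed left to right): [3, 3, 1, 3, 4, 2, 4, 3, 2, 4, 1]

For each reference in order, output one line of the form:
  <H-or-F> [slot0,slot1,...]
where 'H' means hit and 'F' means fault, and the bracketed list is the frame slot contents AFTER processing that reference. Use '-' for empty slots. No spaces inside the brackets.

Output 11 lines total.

F [3,-]
H [3,-]
F [3,1]
H [3,1]
F [3,4]
F [2,4]
H [2,4]
F [2,3]
H [2,3]
F [4,3]
F [4,1]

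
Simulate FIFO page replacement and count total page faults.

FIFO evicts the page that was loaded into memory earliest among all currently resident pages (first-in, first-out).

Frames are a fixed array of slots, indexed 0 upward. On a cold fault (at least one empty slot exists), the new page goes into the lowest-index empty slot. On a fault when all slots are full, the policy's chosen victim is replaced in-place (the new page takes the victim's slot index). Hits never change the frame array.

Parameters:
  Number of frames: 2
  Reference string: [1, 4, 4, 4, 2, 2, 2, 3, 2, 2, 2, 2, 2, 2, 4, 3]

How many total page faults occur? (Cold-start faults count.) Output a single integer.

Answer: 5

Derivation:
Step 0: ref 1 → FAULT, frames=[1,-]
Step 1: ref 4 → FAULT, frames=[1,4]
Step 2: ref 4 → HIT, frames=[1,4]
Step 3: ref 4 → HIT, frames=[1,4]
Step 4: ref 2 → FAULT (evict 1), frames=[2,4]
Step 5: ref 2 → HIT, frames=[2,4]
Step 6: ref 2 → HIT, frames=[2,4]
Step 7: ref 3 → FAULT (evict 4), frames=[2,3]
Step 8: ref 2 → HIT, frames=[2,3]
Step 9: ref 2 → HIT, frames=[2,3]
Step 10: ref 2 → HIT, frames=[2,3]
Step 11: ref 2 → HIT, frames=[2,3]
Step 12: ref 2 → HIT, frames=[2,3]
Step 13: ref 2 → HIT, frames=[2,3]
Step 14: ref 4 → FAULT (evict 2), frames=[4,3]
Step 15: ref 3 → HIT, frames=[4,3]
Total faults: 5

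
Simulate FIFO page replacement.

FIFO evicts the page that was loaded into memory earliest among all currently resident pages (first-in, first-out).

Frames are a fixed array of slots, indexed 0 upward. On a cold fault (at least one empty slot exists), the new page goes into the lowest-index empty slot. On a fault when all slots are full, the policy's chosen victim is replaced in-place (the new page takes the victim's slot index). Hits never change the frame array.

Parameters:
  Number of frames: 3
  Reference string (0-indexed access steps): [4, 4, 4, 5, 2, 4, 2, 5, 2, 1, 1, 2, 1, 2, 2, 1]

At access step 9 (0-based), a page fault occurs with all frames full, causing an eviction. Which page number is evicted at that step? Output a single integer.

Answer: 4

Derivation:
Step 0: ref 4 -> FAULT, frames=[4,-,-]
Step 1: ref 4 -> HIT, frames=[4,-,-]
Step 2: ref 4 -> HIT, frames=[4,-,-]
Step 3: ref 5 -> FAULT, frames=[4,5,-]
Step 4: ref 2 -> FAULT, frames=[4,5,2]
Step 5: ref 4 -> HIT, frames=[4,5,2]
Step 6: ref 2 -> HIT, frames=[4,5,2]
Step 7: ref 5 -> HIT, frames=[4,5,2]
Step 8: ref 2 -> HIT, frames=[4,5,2]
Step 9: ref 1 -> FAULT, evict 4, frames=[1,5,2]
At step 9: evicted page 4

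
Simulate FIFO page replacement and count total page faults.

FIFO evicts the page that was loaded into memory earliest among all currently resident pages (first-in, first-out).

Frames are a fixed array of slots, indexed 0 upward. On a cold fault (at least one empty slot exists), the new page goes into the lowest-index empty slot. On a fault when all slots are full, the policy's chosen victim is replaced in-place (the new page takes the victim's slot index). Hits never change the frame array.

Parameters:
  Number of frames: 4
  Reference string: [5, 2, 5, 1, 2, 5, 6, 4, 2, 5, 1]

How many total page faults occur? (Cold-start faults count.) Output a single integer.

Step 0: ref 5 → FAULT, frames=[5,-,-,-]
Step 1: ref 2 → FAULT, frames=[5,2,-,-]
Step 2: ref 5 → HIT, frames=[5,2,-,-]
Step 3: ref 1 → FAULT, frames=[5,2,1,-]
Step 4: ref 2 → HIT, frames=[5,2,1,-]
Step 5: ref 5 → HIT, frames=[5,2,1,-]
Step 6: ref 6 → FAULT, frames=[5,2,1,6]
Step 7: ref 4 → FAULT (evict 5), frames=[4,2,1,6]
Step 8: ref 2 → HIT, frames=[4,2,1,6]
Step 9: ref 5 → FAULT (evict 2), frames=[4,5,1,6]
Step 10: ref 1 → HIT, frames=[4,5,1,6]
Total faults: 6

Answer: 6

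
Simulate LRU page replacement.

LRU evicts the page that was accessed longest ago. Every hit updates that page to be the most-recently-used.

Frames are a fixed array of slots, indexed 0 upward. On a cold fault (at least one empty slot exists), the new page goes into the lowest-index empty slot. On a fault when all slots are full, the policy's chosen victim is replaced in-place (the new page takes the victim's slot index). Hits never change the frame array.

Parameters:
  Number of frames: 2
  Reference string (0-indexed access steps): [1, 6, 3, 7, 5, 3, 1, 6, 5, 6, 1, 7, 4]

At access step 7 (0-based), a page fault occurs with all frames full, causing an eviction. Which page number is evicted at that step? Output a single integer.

Answer: 3

Derivation:
Step 0: ref 1 -> FAULT, frames=[1,-]
Step 1: ref 6 -> FAULT, frames=[1,6]
Step 2: ref 3 -> FAULT, evict 1, frames=[3,6]
Step 3: ref 7 -> FAULT, evict 6, frames=[3,7]
Step 4: ref 5 -> FAULT, evict 3, frames=[5,7]
Step 5: ref 3 -> FAULT, evict 7, frames=[5,3]
Step 6: ref 1 -> FAULT, evict 5, frames=[1,3]
Step 7: ref 6 -> FAULT, evict 3, frames=[1,6]
At step 7: evicted page 3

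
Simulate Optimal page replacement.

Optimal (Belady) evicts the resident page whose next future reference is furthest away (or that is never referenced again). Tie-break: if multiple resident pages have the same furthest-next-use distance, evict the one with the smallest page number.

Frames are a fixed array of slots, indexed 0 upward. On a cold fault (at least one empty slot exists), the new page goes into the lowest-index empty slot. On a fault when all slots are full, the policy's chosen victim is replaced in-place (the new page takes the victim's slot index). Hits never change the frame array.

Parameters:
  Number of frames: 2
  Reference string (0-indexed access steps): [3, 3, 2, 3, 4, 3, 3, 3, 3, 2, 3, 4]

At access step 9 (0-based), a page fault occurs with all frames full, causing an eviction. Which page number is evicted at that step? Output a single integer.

Answer: 4

Derivation:
Step 0: ref 3 -> FAULT, frames=[3,-]
Step 1: ref 3 -> HIT, frames=[3,-]
Step 2: ref 2 -> FAULT, frames=[3,2]
Step 3: ref 3 -> HIT, frames=[3,2]
Step 4: ref 4 -> FAULT, evict 2, frames=[3,4]
Step 5: ref 3 -> HIT, frames=[3,4]
Step 6: ref 3 -> HIT, frames=[3,4]
Step 7: ref 3 -> HIT, frames=[3,4]
Step 8: ref 3 -> HIT, frames=[3,4]
Step 9: ref 2 -> FAULT, evict 4, frames=[3,2]
At step 9: evicted page 4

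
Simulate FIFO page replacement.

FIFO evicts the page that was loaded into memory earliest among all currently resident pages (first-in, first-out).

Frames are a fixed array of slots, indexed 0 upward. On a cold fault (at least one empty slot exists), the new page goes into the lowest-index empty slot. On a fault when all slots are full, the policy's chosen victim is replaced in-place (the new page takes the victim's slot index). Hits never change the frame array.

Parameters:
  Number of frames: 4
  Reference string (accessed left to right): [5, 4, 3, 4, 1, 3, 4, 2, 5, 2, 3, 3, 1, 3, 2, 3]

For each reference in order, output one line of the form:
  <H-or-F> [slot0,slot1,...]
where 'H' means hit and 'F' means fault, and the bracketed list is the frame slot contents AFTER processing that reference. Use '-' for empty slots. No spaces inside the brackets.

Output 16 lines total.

F [5,-,-,-]
F [5,4,-,-]
F [5,4,3,-]
H [5,4,3,-]
F [5,4,3,1]
H [5,4,3,1]
H [5,4,3,1]
F [2,4,3,1]
F [2,5,3,1]
H [2,5,3,1]
H [2,5,3,1]
H [2,5,3,1]
H [2,5,3,1]
H [2,5,3,1]
H [2,5,3,1]
H [2,5,3,1]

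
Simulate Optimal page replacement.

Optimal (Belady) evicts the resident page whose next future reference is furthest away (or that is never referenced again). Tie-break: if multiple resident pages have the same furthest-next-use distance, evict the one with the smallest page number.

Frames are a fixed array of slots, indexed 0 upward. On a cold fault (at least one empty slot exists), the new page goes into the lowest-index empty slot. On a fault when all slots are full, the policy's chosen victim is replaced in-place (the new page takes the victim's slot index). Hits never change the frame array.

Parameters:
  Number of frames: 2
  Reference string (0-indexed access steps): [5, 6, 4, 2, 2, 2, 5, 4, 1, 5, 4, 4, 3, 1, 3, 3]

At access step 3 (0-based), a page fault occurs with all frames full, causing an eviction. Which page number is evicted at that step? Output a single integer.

Step 0: ref 5 -> FAULT, frames=[5,-]
Step 1: ref 6 -> FAULT, frames=[5,6]
Step 2: ref 4 -> FAULT, evict 6, frames=[5,4]
Step 3: ref 2 -> FAULT, evict 4, frames=[5,2]
At step 3: evicted page 4

Answer: 4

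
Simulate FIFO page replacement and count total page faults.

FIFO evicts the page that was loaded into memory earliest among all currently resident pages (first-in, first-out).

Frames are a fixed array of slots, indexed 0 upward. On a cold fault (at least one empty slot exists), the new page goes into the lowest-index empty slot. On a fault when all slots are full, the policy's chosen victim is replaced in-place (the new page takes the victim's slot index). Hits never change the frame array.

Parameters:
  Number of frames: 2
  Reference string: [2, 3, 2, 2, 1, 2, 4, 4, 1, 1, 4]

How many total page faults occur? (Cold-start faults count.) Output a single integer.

Step 0: ref 2 → FAULT, frames=[2,-]
Step 1: ref 3 → FAULT, frames=[2,3]
Step 2: ref 2 → HIT, frames=[2,3]
Step 3: ref 2 → HIT, frames=[2,3]
Step 4: ref 1 → FAULT (evict 2), frames=[1,3]
Step 5: ref 2 → FAULT (evict 3), frames=[1,2]
Step 6: ref 4 → FAULT (evict 1), frames=[4,2]
Step 7: ref 4 → HIT, frames=[4,2]
Step 8: ref 1 → FAULT (evict 2), frames=[4,1]
Step 9: ref 1 → HIT, frames=[4,1]
Step 10: ref 4 → HIT, frames=[4,1]
Total faults: 6

Answer: 6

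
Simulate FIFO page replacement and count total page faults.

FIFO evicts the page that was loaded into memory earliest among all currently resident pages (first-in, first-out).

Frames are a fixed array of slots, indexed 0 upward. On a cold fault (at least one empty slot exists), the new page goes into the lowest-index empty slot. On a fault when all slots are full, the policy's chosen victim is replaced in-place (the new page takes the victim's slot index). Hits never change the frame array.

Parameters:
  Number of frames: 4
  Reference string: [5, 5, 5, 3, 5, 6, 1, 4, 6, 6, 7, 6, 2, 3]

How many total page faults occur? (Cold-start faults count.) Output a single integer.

Answer: 8

Derivation:
Step 0: ref 5 → FAULT, frames=[5,-,-,-]
Step 1: ref 5 → HIT, frames=[5,-,-,-]
Step 2: ref 5 → HIT, frames=[5,-,-,-]
Step 3: ref 3 → FAULT, frames=[5,3,-,-]
Step 4: ref 5 → HIT, frames=[5,3,-,-]
Step 5: ref 6 → FAULT, frames=[5,3,6,-]
Step 6: ref 1 → FAULT, frames=[5,3,6,1]
Step 7: ref 4 → FAULT (evict 5), frames=[4,3,6,1]
Step 8: ref 6 → HIT, frames=[4,3,6,1]
Step 9: ref 6 → HIT, frames=[4,3,6,1]
Step 10: ref 7 → FAULT (evict 3), frames=[4,7,6,1]
Step 11: ref 6 → HIT, frames=[4,7,6,1]
Step 12: ref 2 → FAULT (evict 6), frames=[4,7,2,1]
Step 13: ref 3 → FAULT (evict 1), frames=[4,7,2,3]
Total faults: 8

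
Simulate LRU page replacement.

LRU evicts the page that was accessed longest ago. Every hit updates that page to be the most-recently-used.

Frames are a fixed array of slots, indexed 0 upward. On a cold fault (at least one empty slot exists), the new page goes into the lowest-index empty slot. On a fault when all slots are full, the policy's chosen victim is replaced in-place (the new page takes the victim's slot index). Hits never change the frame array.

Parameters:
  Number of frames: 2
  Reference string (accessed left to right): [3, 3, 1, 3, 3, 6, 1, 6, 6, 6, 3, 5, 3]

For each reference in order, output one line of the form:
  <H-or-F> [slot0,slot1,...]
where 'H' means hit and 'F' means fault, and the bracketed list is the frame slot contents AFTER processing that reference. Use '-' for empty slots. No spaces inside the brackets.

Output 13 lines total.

F [3,-]
H [3,-]
F [3,1]
H [3,1]
H [3,1]
F [3,6]
F [1,6]
H [1,6]
H [1,6]
H [1,6]
F [3,6]
F [3,5]
H [3,5]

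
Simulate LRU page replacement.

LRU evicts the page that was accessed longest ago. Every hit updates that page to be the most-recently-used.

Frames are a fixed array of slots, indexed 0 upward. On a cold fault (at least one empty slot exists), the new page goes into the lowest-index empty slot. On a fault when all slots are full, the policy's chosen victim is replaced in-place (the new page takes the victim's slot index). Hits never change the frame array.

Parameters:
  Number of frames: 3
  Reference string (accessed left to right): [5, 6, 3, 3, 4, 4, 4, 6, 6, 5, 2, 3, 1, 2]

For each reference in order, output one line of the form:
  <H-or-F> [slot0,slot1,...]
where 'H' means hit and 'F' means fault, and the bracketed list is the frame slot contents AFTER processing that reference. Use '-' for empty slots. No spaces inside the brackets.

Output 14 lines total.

F [5,-,-]
F [5,6,-]
F [5,6,3]
H [5,6,3]
F [4,6,3]
H [4,6,3]
H [4,6,3]
H [4,6,3]
H [4,6,3]
F [4,6,5]
F [2,6,5]
F [2,3,5]
F [2,3,1]
H [2,3,1]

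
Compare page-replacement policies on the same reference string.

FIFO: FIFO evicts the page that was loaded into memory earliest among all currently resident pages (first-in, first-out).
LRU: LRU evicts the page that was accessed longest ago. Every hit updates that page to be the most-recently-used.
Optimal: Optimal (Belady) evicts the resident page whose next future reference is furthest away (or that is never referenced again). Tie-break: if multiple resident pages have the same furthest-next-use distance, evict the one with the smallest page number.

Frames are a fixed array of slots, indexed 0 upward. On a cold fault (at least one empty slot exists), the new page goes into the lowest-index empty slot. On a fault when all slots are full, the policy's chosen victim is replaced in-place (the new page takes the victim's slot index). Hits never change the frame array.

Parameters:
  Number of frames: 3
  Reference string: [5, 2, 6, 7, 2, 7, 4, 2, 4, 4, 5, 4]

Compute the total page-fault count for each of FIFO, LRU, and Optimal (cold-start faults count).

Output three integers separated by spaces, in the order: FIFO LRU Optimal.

Answer: 7 6 5

Derivation:
--- FIFO ---
  step 0: ref 5 -> FAULT, frames=[5,-,-] (faults so far: 1)
  step 1: ref 2 -> FAULT, frames=[5,2,-] (faults so far: 2)
  step 2: ref 6 -> FAULT, frames=[5,2,6] (faults so far: 3)
  step 3: ref 7 -> FAULT, evict 5, frames=[7,2,6] (faults so far: 4)
  step 4: ref 2 -> HIT, frames=[7,2,6] (faults so far: 4)
  step 5: ref 7 -> HIT, frames=[7,2,6] (faults so far: 4)
  step 6: ref 4 -> FAULT, evict 2, frames=[7,4,6] (faults so far: 5)
  step 7: ref 2 -> FAULT, evict 6, frames=[7,4,2] (faults so far: 6)
  step 8: ref 4 -> HIT, frames=[7,4,2] (faults so far: 6)
  step 9: ref 4 -> HIT, frames=[7,4,2] (faults so far: 6)
  step 10: ref 5 -> FAULT, evict 7, frames=[5,4,2] (faults so far: 7)
  step 11: ref 4 -> HIT, frames=[5,4,2] (faults so far: 7)
  FIFO total faults: 7
--- LRU ---
  step 0: ref 5 -> FAULT, frames=[5,-,-] (faults so far: 1)
  step 1: ref 2 -> FAULT, frames=[5,2,-] (faults so far: 2)
  step 2: ref 6 -> FAULT, frames=[5,2,6] (faults so far: 3)
  step 3: ref 7 -> FAULT, evict 5, frames=[7,2,6] (faults so far: 4)
  step 4: ref 2 -> HIT, frames=[7,2,6] (faults so far: 4)
  step 5: ref 7 -> HIT, frames=[7,2,6] (faults so far: 4)
  step 6: ref 4 -> FAULT, evict 6, frames=[7,2,4] (faults so far: 5)
  step 7: ref 2 -> HIT, frames=[7,2,4] (faults so far: 5)
  step 8: ref 4 -> HIT, frames=[7,2,4] (faults so far: 5)
  step 9: ref 4 -> HIT, frames=[7,2,4] (faults so far: 5)
  step 10: ref 5 -> FAULT, evict 7, frames=[5,2,4] (faults so far: 6)
  step 11: ref 4 -> HIT, frames=[5,2,4] (faults so far: 6)
  LRU total faults: 6
--- Optimal ---
  step 0: ref 5 -> FAULT, frames=[5,-,-] (faults so far: 1)
  step 1: ref 2 -> FAULT, frames=[5,2,-] (faults so far: 2)
  step 2: ref 6 -> FAULT, frames=[5,2,6] (faults so far: 3)
  step 3: ref 7 -> FAULT, evict 6, frames=[5,2,7] (faults so far: 4)
  step 4: ref 2 -> HIT, frames=[5,2,7] (faults so far: 4)
  step 5: ref 7 -> HIT, frames=[5,2,7] (faults so far: 4)
  step 6: ref 4 -> FAULT, evict 7, frames=[5,2,4] (faults so far: 5)
  step 7: ref 2 -> HIT, frames=[5,2,4] (faults so far: 5)
  step 8: ref 4 -> HIT, frames=[5,2,4] (faults so far: 5)
  step 9: ref 4 -> HIT, frames=[5,2,4] (faults so far: 5)
  step 10: ref 5 -> HIT, frames=[5,2,4] (faults so far: 5)
  step 11: ref 4 -> HIT, frames=[5,2,4] (faults so far: 5)
  Optimal total faults: 5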